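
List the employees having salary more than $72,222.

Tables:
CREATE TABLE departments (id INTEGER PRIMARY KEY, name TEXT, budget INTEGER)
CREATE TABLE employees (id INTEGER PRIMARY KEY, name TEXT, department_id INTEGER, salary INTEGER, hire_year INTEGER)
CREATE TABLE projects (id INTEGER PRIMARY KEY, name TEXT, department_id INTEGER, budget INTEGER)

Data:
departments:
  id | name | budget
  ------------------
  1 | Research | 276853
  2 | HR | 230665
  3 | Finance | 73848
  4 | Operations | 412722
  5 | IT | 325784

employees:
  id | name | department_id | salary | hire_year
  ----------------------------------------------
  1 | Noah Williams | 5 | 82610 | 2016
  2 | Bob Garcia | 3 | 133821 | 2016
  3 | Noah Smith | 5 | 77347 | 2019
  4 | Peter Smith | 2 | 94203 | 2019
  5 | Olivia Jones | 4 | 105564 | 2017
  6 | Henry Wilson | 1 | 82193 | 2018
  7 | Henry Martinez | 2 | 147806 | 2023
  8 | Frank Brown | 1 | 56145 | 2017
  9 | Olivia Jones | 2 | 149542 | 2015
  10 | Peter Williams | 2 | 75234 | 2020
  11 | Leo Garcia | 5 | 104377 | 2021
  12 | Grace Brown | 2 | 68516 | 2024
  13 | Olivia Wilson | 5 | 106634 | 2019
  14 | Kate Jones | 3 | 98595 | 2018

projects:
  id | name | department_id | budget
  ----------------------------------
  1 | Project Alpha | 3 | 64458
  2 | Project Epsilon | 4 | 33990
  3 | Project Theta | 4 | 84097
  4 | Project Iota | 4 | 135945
SELECT name, salary FROM employees WHERE salary > 72222

Execution result:
name | salary
Noah Williams | 82610
Bob Garcia | 133821
Noah Smith | 77347
Peter Smith | 94203
Olivia Jones | 105564
Henry Wilson | 82193
Henry Martinez | 147806
Olivia Jones | 149542
Peter Williams | 75234
Leo Garcia | 104377
Olivia Wilson | 106634
Kate Jones | 98595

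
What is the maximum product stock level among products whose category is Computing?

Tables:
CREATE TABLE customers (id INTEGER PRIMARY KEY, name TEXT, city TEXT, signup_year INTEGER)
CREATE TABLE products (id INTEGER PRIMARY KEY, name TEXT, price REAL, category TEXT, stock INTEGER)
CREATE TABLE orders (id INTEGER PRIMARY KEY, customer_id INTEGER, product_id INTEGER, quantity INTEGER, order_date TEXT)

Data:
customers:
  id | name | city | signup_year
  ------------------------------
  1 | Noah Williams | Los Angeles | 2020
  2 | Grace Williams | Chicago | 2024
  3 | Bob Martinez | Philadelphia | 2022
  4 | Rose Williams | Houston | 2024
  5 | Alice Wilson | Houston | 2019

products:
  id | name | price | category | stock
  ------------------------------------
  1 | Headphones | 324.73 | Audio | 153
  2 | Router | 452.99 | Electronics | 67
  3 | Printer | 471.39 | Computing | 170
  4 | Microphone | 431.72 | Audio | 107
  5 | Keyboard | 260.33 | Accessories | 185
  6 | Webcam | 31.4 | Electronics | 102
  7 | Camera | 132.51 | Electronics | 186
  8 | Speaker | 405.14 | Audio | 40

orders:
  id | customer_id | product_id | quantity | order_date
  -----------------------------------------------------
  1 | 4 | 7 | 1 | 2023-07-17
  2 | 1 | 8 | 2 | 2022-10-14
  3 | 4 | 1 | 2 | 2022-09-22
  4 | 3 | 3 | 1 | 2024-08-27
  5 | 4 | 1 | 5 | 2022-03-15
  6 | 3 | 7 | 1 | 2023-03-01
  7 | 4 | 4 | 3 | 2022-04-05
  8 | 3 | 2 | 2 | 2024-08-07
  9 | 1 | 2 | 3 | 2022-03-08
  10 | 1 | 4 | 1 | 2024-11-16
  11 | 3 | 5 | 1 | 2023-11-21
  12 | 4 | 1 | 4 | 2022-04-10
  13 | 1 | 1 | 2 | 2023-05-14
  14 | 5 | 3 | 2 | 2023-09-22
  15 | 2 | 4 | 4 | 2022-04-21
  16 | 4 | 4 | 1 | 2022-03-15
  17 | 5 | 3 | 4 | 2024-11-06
SELECT MAX(stock) FROM products WHERE category = 'Computing'

Execution result:
170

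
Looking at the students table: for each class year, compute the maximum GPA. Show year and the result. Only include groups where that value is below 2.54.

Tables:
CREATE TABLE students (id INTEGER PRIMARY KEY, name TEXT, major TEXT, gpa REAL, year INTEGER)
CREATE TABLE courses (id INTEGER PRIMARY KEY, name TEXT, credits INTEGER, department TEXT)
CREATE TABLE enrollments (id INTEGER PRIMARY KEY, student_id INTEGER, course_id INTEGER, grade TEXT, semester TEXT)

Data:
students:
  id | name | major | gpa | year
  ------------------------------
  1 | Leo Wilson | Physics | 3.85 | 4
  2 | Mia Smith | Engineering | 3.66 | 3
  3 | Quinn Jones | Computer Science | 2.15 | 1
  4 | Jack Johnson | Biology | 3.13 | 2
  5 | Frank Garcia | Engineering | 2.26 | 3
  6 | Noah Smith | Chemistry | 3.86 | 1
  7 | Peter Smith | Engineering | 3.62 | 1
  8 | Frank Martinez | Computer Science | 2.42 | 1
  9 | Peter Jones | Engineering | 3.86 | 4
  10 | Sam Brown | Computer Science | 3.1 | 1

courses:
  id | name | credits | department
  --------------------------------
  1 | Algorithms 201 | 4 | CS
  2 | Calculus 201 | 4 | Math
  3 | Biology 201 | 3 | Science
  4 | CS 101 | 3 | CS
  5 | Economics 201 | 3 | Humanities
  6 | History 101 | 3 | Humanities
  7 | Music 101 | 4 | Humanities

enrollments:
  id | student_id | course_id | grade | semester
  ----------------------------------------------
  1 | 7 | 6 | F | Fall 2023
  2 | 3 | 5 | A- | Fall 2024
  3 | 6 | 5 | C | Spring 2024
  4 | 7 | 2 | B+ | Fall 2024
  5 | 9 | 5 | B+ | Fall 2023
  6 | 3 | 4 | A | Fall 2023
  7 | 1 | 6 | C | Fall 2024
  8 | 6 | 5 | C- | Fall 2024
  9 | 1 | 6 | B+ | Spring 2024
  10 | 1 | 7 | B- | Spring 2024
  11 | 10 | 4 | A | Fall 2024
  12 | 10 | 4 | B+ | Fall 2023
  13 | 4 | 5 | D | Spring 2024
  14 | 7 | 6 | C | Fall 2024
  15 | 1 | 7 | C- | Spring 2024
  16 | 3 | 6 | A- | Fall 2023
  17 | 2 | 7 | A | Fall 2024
SELECT year, MAX(gpa) AS max_gpa FROM students GROUP BY year HAVING MAX(gpa) < 2.54

Execution result:
(no rows)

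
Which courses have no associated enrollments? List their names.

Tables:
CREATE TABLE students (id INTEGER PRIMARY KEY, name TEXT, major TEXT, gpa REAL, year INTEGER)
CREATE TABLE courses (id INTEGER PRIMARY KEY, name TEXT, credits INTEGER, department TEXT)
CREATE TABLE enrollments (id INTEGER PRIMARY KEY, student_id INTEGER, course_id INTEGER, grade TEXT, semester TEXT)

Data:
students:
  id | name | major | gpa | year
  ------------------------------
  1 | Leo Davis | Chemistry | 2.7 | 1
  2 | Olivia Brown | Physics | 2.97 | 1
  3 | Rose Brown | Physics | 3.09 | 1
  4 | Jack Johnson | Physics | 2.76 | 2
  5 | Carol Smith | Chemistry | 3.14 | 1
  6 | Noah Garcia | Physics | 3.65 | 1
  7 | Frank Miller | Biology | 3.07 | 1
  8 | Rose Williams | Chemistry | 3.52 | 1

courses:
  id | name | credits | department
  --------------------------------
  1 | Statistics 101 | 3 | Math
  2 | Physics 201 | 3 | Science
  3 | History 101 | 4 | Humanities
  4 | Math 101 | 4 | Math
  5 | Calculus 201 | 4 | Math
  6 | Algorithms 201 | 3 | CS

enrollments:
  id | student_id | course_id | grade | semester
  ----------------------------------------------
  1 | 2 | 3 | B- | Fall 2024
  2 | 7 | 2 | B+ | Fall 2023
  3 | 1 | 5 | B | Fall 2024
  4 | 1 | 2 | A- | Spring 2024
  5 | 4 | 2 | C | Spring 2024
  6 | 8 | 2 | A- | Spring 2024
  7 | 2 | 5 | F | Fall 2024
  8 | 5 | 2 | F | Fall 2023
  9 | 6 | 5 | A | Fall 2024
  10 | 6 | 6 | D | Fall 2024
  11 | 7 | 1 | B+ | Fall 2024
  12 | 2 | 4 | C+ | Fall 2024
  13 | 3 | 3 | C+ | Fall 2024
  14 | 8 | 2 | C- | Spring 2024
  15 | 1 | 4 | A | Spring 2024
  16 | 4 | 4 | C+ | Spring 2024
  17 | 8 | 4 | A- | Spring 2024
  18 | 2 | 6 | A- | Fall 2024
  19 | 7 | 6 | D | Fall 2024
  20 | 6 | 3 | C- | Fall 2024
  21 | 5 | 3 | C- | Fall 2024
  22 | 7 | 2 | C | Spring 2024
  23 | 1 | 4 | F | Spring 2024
SELECT p.name FROM courses p LEFT JOIN enrollments c ON c.course_id = p.id WHERE c.id IS NULL

Execution result:
(no rows)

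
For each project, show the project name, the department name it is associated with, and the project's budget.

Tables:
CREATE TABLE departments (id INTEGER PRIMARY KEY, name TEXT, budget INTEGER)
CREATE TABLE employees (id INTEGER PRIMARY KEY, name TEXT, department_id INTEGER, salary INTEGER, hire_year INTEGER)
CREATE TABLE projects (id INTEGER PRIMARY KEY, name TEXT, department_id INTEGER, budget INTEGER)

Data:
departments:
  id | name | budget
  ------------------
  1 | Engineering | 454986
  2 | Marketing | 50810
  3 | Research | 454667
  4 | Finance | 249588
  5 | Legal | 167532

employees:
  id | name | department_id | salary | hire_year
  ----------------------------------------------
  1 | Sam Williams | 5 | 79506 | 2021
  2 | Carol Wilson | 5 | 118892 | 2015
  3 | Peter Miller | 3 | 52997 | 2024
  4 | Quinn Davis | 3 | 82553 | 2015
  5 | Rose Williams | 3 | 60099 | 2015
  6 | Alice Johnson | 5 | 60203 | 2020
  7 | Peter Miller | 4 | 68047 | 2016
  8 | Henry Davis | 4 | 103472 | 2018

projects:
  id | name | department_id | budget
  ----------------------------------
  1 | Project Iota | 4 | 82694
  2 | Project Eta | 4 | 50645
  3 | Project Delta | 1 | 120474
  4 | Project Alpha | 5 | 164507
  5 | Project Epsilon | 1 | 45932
SELECT c.name, p.name AS department, c.budget FROM projects c JOIN departments p ON c.department_id = p.id

Execution result:
name | department | budget
Project Iota | Finance | 82694
Project Eta | Finance | 50645
Project Delta | Engineering | 120474
Project Alpha | Legal | 164507
Project Epsilon | Engineering | 45932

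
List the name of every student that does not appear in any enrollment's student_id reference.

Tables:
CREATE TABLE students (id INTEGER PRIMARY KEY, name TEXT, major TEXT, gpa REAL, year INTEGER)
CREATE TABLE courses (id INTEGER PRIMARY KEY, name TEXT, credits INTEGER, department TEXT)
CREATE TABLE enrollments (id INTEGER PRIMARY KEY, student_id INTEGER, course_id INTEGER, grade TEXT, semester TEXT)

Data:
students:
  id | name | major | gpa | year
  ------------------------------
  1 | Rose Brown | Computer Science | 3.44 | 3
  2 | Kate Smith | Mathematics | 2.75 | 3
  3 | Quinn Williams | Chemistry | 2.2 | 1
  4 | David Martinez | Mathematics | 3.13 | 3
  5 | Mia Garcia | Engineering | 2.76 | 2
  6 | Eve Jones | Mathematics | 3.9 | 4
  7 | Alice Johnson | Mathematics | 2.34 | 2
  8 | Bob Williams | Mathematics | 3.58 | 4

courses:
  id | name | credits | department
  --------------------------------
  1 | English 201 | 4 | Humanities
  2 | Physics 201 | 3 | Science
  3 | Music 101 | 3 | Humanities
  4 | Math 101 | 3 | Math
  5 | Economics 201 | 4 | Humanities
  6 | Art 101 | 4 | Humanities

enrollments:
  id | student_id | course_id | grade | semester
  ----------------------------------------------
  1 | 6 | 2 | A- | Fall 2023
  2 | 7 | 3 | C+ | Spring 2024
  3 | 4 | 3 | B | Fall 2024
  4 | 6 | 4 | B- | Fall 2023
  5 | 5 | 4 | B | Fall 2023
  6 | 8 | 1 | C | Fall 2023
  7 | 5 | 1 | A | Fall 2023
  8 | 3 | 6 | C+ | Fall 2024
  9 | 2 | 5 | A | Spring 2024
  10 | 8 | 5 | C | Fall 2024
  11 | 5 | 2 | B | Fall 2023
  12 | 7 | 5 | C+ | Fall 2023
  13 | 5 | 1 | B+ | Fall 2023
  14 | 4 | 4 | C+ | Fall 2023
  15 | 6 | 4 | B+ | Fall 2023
SELECT p.name FROM students p LEFT JOIN enrollments c ON c.student_id = p.id WHERE c.id IS NULL

Execution result:
Rose Brown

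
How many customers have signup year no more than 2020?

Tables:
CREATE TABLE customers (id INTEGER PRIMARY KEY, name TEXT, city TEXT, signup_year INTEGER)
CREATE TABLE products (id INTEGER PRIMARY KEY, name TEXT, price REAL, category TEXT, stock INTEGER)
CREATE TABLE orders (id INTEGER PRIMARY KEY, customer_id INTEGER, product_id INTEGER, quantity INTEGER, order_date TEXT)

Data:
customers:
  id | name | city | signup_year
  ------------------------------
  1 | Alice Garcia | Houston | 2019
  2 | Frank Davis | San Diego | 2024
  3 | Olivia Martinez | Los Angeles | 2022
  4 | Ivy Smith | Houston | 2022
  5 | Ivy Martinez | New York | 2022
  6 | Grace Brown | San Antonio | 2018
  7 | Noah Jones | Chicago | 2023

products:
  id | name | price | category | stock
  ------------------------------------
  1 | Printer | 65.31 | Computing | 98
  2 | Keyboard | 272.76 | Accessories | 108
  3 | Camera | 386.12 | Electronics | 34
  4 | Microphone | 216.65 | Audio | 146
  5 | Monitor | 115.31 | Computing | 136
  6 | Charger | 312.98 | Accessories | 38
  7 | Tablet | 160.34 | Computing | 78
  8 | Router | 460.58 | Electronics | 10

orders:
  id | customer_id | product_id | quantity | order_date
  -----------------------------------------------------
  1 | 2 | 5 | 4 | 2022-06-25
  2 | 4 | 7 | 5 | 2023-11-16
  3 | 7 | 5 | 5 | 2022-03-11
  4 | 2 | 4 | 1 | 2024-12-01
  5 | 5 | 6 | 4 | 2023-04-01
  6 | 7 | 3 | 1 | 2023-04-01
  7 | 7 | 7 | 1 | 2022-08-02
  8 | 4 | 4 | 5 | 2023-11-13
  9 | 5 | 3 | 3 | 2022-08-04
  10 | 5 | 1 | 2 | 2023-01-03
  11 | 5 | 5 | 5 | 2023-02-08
SELECT COUNT(*) FROM customers WHERE signup_year <= 2020

Execution result:
2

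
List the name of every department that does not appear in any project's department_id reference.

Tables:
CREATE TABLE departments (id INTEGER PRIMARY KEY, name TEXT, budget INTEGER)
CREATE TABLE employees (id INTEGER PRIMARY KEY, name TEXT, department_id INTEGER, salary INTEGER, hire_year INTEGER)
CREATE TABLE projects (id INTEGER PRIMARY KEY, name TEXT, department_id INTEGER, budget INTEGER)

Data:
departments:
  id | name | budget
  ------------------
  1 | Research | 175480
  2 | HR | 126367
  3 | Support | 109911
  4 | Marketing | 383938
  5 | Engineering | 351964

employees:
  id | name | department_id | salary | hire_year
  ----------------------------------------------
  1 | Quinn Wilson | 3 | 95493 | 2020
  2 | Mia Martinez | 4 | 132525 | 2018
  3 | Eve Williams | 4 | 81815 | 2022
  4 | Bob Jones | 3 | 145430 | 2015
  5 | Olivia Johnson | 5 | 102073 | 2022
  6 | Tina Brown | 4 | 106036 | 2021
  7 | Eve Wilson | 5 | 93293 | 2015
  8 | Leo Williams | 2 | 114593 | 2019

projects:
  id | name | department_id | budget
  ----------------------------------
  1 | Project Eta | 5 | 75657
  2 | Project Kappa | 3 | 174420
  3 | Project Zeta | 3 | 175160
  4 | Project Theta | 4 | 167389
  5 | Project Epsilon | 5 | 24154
SELECT p.name FROM departments p LEFT JOIN projects c ON c.department_id = p.id WHERE c.id IS NULL

Execution result:
name
Research
HR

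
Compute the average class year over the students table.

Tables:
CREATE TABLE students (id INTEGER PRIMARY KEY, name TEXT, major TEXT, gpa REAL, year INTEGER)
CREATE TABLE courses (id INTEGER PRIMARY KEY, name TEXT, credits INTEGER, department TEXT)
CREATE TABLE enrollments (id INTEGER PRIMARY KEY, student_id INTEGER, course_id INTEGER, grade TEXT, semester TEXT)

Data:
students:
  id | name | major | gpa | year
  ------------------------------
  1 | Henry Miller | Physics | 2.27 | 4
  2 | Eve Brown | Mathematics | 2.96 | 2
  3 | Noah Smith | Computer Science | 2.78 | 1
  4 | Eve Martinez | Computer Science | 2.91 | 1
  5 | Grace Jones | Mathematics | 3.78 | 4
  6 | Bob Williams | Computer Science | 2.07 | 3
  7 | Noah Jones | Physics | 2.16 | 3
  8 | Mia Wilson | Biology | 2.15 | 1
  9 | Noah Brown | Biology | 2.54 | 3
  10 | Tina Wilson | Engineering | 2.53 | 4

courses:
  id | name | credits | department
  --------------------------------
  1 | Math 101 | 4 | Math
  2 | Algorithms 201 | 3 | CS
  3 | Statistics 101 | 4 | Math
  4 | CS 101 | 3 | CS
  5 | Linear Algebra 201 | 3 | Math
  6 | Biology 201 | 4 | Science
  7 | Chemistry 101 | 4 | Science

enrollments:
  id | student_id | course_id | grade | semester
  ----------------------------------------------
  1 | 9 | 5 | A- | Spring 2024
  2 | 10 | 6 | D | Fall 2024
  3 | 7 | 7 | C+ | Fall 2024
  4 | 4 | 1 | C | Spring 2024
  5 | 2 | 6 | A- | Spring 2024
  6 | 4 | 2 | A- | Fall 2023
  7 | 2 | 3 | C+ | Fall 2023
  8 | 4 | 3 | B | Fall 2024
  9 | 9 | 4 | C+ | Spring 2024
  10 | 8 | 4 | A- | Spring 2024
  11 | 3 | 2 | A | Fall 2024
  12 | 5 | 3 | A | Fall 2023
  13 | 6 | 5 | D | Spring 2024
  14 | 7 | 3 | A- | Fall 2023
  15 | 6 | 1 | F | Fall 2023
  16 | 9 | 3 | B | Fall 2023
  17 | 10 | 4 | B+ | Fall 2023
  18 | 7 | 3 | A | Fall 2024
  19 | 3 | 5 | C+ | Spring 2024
SELECT AVG(year) FROM students

Execution result:
2.60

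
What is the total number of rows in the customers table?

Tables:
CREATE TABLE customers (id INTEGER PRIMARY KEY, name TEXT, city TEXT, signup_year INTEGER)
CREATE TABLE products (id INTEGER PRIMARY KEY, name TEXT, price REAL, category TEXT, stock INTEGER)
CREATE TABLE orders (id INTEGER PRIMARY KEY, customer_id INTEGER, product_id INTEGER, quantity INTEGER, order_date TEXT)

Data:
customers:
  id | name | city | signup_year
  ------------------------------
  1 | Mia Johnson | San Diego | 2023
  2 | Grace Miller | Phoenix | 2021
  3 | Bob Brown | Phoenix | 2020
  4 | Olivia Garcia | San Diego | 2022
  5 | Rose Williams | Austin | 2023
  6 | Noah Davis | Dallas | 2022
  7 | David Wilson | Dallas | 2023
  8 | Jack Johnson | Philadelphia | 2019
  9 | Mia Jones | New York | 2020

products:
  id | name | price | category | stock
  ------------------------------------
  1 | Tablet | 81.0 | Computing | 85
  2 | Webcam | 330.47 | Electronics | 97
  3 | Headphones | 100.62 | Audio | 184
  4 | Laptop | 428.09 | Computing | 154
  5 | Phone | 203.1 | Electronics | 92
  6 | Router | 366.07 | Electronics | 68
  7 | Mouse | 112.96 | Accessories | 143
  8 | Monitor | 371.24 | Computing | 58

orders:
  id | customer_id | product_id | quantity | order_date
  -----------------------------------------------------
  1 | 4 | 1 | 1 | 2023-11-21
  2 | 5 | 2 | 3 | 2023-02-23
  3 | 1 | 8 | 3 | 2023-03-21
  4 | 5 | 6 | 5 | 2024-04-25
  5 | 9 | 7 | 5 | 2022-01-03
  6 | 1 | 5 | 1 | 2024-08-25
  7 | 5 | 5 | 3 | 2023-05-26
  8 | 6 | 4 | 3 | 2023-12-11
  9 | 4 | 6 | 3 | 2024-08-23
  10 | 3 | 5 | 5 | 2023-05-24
SELECT COUNT(*) FROM customers

Execution result:
9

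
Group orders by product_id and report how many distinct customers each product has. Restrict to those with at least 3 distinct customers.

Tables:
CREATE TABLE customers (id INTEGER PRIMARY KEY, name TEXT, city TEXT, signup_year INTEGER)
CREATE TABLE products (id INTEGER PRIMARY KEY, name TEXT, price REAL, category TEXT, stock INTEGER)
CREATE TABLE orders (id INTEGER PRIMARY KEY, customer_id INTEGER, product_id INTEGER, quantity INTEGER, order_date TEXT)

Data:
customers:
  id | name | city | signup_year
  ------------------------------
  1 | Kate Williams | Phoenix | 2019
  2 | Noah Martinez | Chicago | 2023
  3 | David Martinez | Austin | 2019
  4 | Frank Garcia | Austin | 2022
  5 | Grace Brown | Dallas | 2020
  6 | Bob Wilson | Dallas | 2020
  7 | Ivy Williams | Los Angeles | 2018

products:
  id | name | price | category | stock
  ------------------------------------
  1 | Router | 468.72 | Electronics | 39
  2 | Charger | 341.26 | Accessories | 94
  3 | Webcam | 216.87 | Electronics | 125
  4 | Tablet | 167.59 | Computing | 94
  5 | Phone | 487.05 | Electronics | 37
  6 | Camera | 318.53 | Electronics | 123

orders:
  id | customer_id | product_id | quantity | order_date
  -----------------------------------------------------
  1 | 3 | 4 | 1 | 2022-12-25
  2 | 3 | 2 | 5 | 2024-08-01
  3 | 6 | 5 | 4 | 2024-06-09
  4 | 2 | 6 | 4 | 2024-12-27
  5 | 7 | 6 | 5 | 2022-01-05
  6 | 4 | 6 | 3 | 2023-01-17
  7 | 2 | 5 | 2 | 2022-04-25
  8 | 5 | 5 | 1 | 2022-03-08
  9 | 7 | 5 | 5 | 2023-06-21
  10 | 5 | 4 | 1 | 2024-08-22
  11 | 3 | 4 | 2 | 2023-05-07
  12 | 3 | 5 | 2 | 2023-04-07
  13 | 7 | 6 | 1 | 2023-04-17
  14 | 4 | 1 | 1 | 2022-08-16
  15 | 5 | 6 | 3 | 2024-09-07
SELECT product_id, COUNT(DISTINCT customer_id) AS distinct_customer_count FROM orders GROUP BY product_id HAVING COUNT(DISTINCT customer_id) >= 3

Execution result:
product_id | distinct_customer_count
5 | 5
6 | 4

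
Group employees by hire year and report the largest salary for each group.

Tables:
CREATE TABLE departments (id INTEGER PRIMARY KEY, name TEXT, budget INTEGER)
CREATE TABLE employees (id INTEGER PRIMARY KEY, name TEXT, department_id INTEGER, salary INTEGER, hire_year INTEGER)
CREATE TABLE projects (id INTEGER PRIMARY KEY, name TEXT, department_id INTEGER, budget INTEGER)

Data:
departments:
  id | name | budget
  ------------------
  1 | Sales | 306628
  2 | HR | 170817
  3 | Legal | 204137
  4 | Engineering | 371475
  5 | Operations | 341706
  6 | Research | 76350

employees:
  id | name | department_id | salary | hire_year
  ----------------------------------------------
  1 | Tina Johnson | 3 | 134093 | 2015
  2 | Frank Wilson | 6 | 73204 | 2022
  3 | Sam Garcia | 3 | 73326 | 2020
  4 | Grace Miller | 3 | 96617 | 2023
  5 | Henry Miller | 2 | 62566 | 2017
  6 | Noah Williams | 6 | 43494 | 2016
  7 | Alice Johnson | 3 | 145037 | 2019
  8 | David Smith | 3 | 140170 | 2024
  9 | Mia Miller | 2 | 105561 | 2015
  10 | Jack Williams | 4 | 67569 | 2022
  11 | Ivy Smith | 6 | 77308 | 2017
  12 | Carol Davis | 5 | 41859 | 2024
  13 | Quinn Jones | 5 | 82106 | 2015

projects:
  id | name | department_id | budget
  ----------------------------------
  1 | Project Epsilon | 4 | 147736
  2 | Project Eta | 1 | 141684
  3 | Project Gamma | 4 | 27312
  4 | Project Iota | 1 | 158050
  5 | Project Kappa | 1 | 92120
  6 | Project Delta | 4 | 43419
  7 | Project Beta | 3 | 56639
SELECT hire_year, MAX(salary) AS max_salary FROM employees GROUP BY hire_year

Execution result:
hire_year | max_salary
2015 | 134093
2016 | 43494
2017 | 77308
2019 | 145037
2020 | 73326
2022 | 73204
2023 | 96617
2024 | 140170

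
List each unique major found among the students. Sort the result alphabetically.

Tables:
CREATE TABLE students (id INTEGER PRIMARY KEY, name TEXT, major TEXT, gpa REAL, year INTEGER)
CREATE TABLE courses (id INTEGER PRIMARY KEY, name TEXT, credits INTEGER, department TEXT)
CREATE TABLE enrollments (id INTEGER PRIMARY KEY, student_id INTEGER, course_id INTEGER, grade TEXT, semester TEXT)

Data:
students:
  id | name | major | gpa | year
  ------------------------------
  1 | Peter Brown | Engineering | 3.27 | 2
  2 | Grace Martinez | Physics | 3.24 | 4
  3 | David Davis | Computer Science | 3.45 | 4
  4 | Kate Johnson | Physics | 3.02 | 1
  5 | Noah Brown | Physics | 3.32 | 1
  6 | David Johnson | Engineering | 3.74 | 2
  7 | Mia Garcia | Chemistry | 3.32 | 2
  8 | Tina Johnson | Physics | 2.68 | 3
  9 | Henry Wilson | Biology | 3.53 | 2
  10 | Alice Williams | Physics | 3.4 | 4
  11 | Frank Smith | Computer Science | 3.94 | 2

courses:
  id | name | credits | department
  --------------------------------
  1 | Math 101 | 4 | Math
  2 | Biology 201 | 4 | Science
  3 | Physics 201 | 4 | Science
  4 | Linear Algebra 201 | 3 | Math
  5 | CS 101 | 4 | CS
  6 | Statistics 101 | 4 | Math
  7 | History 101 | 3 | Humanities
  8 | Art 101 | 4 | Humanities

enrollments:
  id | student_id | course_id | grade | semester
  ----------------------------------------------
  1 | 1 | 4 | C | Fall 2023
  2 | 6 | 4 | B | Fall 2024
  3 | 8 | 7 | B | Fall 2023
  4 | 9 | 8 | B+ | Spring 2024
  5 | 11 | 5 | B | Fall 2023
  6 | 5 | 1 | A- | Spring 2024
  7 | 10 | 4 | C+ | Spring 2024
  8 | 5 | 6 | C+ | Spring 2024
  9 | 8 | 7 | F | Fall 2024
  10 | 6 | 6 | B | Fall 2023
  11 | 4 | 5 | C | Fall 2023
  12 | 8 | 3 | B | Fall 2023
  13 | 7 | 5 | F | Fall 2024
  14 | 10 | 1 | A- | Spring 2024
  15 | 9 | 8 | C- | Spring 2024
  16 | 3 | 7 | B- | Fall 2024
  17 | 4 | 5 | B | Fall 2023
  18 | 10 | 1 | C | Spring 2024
SELECT DISTINCT major FROM students ORDER BY major

Execution result:
major
Biology
Chemistry
Computer Science
Engineering
Physics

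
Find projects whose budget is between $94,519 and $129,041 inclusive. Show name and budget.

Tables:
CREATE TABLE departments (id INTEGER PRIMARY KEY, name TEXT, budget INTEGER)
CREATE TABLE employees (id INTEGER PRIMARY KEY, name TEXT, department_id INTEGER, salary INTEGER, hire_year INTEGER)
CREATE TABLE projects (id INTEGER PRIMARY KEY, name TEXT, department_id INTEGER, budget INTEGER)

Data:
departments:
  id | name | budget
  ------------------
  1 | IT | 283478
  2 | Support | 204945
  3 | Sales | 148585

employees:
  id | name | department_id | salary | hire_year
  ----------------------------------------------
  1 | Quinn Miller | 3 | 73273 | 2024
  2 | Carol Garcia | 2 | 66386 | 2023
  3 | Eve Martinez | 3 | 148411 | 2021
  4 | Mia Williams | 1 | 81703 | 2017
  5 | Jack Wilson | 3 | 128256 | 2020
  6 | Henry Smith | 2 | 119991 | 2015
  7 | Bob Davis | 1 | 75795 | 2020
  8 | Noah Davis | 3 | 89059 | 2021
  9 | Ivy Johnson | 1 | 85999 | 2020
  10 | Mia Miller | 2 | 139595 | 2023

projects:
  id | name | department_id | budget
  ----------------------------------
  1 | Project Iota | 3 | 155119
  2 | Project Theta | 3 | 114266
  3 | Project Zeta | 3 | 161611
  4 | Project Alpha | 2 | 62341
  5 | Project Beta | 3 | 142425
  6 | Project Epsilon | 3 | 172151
SELECT name, budget FROM projects WHERE budget BETWEEN 94519 AND 129041

Execution result:
name | budget
Project Theta | 114266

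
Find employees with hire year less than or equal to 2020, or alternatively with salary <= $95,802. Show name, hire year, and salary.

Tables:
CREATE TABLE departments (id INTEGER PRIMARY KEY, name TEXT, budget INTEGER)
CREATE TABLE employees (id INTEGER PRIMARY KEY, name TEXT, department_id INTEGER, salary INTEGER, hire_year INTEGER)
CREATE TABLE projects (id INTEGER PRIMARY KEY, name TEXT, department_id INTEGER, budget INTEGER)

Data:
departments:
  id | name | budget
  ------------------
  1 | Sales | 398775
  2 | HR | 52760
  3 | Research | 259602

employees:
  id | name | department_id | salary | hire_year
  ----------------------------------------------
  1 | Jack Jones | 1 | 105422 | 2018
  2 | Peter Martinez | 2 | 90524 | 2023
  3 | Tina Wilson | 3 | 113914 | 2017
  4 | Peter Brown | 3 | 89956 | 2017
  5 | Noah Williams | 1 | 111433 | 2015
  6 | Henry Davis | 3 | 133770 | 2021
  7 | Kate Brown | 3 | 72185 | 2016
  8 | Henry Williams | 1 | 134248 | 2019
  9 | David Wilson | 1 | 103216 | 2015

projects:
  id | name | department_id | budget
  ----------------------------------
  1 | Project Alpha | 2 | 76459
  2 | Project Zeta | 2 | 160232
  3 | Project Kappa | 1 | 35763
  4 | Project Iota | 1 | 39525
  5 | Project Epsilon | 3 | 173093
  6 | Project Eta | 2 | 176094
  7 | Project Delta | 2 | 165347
SELECT name, hire_year, salary FROM employees WHERE hire_year <= 2020 OR salary <= 95802

Execution result:
name | hire_year | salary
Jack Jones | 2018 | 105422
Peter Martinez | 2023 | 90524
Tina Wilson | 2017 | 113914
Peter Brown | 2017 | 89956
Noah Williams | 2015 | 111433
Kate Brown | 2016 | 72185
Henry Williams | 2019 | 134248
David Wilson | 2015 | 103216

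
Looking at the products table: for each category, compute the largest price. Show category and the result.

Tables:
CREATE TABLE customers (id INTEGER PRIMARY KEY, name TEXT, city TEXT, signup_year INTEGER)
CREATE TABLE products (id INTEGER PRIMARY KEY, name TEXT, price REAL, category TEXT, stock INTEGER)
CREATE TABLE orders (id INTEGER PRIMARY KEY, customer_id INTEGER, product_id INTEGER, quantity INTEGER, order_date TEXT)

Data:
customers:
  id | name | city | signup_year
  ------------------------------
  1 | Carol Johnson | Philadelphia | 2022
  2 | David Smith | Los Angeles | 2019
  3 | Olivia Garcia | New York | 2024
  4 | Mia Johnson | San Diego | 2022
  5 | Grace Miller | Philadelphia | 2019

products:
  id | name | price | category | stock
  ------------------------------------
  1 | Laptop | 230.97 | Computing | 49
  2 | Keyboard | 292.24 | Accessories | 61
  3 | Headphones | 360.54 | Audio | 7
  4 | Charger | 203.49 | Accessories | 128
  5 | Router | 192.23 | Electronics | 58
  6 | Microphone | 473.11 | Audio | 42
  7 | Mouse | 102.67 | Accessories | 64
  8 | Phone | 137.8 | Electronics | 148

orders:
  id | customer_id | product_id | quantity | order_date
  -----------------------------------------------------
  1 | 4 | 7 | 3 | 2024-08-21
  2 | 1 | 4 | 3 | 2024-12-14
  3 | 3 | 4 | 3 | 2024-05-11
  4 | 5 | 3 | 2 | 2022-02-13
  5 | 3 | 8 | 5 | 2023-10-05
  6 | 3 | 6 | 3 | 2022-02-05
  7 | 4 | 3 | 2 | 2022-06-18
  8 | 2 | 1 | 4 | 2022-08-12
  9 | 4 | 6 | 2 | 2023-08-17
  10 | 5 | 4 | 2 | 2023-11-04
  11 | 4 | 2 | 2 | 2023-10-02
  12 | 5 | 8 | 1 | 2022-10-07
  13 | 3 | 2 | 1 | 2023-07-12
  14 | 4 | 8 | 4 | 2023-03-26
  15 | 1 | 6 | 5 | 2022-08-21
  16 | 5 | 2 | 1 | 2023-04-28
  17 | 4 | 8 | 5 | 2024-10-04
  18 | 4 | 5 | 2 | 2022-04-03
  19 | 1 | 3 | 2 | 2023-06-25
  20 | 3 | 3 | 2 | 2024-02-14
SELECT category, MAX(price) AS max_price FROM products GROUP BY category

Execution result:
category | max_price
Accessories | 292.24
Audio | 473.11
Computing | 230.97
Electronics | 192.23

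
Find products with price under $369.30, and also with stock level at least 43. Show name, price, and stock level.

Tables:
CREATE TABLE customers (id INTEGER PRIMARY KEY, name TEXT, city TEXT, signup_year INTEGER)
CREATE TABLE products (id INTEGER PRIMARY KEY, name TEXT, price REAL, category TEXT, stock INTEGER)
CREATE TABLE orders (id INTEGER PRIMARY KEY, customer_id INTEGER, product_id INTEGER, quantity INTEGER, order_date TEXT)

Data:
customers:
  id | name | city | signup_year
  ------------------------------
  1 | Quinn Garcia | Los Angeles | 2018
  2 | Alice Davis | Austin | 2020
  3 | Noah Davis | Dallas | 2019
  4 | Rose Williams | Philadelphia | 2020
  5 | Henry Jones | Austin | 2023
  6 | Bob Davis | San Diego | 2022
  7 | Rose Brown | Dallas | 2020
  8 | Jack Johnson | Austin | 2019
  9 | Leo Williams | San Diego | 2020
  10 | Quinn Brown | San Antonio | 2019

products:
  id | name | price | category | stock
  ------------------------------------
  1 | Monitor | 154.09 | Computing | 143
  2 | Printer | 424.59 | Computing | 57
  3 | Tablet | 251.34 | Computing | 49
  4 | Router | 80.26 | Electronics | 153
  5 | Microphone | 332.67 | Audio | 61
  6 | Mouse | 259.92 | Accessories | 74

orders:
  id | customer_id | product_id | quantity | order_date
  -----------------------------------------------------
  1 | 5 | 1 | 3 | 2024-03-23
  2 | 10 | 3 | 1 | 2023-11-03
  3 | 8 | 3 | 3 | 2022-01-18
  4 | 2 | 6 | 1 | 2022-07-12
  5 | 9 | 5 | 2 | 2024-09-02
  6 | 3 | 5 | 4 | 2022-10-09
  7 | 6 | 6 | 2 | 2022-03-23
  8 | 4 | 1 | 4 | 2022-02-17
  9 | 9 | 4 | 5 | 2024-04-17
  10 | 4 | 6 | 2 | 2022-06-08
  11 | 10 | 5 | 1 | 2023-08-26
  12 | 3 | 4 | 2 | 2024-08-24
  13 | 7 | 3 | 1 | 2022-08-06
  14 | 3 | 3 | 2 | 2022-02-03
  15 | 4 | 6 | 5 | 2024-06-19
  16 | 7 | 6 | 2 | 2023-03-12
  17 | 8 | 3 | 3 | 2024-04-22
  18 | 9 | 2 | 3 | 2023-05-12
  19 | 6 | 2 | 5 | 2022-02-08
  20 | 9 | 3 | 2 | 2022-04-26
SELECT name, price, stock FROM products WHERE price < 369.3 AND stock >= 43

Execution result:
name | price | stock
Monitor | 154.09 | 143
Tablet | 251.34 | 49
Router | 80.26 | 153
Microphone | 332.67 | 61
Mouse | 259.92 | 74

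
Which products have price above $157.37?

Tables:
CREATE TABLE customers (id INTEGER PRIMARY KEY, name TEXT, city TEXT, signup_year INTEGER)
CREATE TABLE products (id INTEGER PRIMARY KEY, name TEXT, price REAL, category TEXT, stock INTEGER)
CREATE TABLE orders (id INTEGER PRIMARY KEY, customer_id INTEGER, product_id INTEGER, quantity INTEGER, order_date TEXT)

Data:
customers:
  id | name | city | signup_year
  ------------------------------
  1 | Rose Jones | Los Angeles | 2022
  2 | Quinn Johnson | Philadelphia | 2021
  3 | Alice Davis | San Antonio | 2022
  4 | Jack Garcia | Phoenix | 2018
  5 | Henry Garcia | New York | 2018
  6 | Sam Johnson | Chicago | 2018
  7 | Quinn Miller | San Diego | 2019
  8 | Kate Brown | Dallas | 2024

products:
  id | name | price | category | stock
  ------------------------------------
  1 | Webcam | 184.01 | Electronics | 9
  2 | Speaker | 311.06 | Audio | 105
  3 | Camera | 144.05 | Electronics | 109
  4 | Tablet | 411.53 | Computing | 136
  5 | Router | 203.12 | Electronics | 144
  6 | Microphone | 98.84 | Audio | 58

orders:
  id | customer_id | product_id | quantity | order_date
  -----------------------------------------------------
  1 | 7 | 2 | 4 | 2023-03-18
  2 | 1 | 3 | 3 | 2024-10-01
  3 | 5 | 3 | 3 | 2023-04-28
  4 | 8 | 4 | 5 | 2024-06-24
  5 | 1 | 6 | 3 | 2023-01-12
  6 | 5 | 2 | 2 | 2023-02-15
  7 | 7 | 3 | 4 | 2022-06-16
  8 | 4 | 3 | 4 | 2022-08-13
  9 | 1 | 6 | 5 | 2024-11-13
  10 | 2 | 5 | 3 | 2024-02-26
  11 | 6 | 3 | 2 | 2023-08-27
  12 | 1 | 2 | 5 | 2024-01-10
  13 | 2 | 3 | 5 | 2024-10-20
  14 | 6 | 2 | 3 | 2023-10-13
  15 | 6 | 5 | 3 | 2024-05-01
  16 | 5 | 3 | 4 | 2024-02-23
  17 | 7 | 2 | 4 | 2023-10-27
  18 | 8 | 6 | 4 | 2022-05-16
SELECT name, price FROM products WHERE price > 157.37

Execution result:
name | price
Webcam | 184.01
Speaker | 311.06
Tablet | 411.53
Router | 203.12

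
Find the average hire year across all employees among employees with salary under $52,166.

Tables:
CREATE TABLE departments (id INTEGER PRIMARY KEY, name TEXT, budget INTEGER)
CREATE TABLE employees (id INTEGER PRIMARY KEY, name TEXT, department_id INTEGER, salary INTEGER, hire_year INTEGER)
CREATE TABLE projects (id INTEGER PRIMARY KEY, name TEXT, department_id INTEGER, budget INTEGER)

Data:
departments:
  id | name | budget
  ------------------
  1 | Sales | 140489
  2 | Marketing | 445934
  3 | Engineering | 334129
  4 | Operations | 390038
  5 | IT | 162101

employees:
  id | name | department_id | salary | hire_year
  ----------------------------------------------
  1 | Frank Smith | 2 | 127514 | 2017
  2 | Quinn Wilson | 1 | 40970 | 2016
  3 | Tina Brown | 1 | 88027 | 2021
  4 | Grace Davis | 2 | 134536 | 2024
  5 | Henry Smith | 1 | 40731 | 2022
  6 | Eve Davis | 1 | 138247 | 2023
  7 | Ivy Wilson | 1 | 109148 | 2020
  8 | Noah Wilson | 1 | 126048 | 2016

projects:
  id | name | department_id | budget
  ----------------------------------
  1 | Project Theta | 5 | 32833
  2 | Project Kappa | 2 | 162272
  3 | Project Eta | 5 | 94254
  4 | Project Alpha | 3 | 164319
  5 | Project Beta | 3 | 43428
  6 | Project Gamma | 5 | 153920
SELECT AVG(hire_year) FROM employees WHERE salary < 52166

Execution result:
2019.00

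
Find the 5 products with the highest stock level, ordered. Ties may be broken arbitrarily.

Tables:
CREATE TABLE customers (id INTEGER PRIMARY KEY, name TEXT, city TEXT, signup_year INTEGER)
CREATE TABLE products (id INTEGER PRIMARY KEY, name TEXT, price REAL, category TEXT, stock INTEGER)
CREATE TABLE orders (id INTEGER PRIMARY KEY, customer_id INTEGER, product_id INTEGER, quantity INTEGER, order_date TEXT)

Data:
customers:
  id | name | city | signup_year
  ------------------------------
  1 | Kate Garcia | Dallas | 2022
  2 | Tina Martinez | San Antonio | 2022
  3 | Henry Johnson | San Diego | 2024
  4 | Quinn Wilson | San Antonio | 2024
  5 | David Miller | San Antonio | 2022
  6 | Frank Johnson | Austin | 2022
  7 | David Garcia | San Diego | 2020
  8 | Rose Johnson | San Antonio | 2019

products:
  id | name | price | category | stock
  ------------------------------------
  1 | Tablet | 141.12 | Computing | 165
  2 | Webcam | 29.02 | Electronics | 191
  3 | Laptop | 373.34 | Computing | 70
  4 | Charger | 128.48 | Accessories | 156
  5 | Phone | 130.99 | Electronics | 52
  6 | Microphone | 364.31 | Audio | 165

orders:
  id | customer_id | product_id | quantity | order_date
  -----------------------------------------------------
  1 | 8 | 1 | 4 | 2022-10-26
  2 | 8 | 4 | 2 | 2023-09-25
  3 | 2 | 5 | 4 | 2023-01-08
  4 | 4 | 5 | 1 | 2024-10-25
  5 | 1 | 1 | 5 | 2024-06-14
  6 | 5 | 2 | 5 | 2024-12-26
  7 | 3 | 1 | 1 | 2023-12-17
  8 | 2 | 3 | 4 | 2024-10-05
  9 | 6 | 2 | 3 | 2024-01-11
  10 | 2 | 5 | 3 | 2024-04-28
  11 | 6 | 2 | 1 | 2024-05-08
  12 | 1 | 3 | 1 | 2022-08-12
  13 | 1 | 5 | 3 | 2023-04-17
SELECT name, stock FROM products ORDER BY stock DESC LIMIT 5

Execution result:
name | stock
Webcam | 191
Tablet | 165
Microphone | 165
Charger | 156
Laptop | 70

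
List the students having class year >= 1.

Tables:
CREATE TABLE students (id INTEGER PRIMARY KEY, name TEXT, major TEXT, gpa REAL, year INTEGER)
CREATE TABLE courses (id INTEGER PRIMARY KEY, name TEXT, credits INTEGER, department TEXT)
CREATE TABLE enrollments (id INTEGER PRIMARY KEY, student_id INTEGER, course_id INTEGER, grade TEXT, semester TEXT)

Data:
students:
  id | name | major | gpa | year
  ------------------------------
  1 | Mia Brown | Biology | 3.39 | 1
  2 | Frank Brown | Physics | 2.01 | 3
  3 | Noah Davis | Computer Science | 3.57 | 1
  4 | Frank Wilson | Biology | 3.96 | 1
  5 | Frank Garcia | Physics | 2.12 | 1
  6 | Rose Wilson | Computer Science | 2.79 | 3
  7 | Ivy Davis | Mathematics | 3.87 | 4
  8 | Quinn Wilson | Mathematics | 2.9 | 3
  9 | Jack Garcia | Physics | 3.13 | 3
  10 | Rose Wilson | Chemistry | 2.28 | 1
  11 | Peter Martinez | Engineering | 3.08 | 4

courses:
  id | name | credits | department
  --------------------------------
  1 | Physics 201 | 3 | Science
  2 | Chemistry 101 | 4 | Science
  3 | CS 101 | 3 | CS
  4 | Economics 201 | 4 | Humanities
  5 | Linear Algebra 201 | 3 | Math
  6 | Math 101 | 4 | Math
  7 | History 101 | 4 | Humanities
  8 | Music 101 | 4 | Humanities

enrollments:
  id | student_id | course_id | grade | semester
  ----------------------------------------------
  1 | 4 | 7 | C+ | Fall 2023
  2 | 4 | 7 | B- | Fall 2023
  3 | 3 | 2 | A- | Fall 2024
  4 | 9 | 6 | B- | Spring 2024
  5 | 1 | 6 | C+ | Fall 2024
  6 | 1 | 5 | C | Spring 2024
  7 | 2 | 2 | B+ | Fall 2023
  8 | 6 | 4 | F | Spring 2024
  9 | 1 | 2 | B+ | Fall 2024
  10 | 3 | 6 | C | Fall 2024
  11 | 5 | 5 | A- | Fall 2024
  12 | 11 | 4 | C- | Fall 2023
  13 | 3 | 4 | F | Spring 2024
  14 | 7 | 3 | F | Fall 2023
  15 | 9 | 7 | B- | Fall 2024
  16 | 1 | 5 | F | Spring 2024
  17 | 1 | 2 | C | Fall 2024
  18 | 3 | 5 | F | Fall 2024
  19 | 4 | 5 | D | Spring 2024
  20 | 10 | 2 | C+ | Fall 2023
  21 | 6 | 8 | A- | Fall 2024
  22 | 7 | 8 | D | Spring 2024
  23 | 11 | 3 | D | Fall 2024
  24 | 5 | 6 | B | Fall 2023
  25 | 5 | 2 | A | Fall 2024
SELECT name, year FROM students WHERE year >= 1

Execution result:
name | year
Mia Brown | 1
Frank Brown | 3
Noah Davis | 1
Frank Wilson | 1
Frank Garcia | 1
Rose Wilson | 3
Ivy Davis | 4
Quinn Wilson | 3
Jack Garcia | 3
Rose Wilson | 1
Peter Martinez | 4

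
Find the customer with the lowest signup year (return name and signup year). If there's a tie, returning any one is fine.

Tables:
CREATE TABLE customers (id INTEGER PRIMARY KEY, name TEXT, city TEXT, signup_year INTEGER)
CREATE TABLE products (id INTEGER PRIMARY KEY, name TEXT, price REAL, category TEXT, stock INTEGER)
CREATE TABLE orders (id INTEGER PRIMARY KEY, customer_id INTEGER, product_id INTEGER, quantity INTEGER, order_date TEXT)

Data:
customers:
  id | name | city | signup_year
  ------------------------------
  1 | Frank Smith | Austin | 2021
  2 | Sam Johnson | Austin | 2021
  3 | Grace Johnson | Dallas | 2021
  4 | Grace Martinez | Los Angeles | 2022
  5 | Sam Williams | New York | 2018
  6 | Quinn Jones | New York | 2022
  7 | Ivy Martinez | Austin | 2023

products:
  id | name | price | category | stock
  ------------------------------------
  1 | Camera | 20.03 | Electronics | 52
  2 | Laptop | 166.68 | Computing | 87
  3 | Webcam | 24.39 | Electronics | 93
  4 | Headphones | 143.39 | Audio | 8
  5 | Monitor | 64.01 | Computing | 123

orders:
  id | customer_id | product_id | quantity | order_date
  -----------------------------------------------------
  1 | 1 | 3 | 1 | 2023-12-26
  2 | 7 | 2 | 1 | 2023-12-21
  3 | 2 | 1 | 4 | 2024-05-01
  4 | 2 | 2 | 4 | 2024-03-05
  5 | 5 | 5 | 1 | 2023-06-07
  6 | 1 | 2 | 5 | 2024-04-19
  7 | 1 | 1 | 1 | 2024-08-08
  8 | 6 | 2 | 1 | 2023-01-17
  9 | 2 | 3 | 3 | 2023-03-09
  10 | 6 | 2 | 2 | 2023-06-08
SELECT name, signup_year FROM customers ORDER BY signup_year ASC LIMIT 1

Execution result:
name | signup_year
Sam Williams | 2018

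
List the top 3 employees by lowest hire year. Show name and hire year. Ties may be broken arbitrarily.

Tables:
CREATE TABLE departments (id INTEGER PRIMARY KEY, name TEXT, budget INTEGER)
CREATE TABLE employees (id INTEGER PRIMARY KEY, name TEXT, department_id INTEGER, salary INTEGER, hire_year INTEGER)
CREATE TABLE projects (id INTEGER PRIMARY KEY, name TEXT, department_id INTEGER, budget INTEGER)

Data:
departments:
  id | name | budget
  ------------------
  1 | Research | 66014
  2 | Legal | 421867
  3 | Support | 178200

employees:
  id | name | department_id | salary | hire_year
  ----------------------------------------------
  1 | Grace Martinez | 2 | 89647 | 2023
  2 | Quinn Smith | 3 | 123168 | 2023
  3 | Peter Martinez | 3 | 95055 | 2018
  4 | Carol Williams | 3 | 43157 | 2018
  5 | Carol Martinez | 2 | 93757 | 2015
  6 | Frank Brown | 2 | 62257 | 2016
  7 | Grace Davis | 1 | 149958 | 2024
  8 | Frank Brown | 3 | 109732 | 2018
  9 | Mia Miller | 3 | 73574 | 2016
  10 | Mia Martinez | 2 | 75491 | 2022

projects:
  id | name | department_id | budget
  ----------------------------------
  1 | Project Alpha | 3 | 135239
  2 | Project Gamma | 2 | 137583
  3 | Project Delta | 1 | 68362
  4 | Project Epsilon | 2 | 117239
SELECT name, hire_year FROM employees ORDER BY hire_year ASC LIMIT 3

Execution result:
name | hire_year
Carol Martinez | 2015
Frank Brown | 2016
Mia Miller | 2016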